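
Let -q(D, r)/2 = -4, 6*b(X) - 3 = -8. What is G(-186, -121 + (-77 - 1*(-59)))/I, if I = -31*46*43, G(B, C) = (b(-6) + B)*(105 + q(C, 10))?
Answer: 126673/367908 ≈ 0.34431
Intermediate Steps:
b(X) = -⅚ (b(X) = ½ + (⅙)*(-8) = ½ - 4/3 = -⅚)
q(D, r) = 8 (q(D, r) = -2*(-4) = 8)
G(B, C) = -565/6 + 113*B (G(B, C) = (-⅚ + B)*(105 + 8) = (-⅚ + B)*113 = -565/6 + 113*B)
I = -61318 (I = -1426*43 = -61318)
G(-186, -121 + (-77 - 1*(-59)))/I = (-565/6 + 113*(-186))/(-61318) = (-565/6 - 21018)*(-1/61318) = -126673/6*(-1/61318) = 126673/367908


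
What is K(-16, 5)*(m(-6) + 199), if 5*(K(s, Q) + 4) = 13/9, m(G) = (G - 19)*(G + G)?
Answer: -83333/45 ≈ -1851.8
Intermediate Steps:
m(G) = 2*G*(-19 + G) (m(G) = (-19 + G)*(2*G) = 2*G*(-19 + G))
K(s, Q) = -167/45 (K(s, Q) = -4 + (13/9)/5 = -4 + (13*(⅑))/5 = -4 + (⅕)*(13/9) = -4 + 13/45 = -167/45)
K(-16, 5)*(m(-6) + 199) = -167*(2*(-6)*(-19 - 6) + 199)/45 = -167*(2*(-6)*(-25) + 199)/45 = -167*(300 + 199)/45 = -167/45*499 = -83333/45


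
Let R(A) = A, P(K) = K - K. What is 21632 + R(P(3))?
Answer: 21632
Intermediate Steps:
P(K) = 0
21632 + R(P(3)) = 21632 + 0 = 21632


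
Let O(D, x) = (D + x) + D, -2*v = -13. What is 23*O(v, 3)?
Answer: 368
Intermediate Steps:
v = 13/2 (v = -½*(-13) = 13/2 ≈ 6.5000)
O(D, x) = x + 2*D
23*O(v, 3) = 23*(3 + 2*(13/2)) = 23*(3 + 13) = 23*16 = 368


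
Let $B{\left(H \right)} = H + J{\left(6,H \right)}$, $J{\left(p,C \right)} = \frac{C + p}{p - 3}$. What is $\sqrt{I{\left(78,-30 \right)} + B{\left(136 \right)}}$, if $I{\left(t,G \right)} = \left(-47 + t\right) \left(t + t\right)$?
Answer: $\frac{\sqrt{45174}}{3} \approx 70.847$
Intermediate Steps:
$J{\left(p,C \right)} = \frac{C + p}{-3 + p}$
$I{\left(t,G \right)} = 2 t \left(-47 + t\right)$ ($I{\left(t,G \right)} = \left(-47 + t\right) 2 t = 2 t \left(-47 + t\right)$)
$B{\left(H \right)} = 2 + \frac{4 H}{3}$ ($B{\left(H \right)} = H + \frac{H + 6}{-3 + 6} = H + \frac{6 + H}{3} = H + \left(2 + \frac{H}{3}\right) = 2 + \frac{4 H}{3}$)
$\sqrt{I{\left(78,-30 \right)} + B{\left(136 \right)}} = \sqrt{2 \cdot 78 \left(-47 + 78\right) + \left(2 + \frac{4}{3} \cdot 136\right)} = \sqrt{2 \cdot 78 \cdot 31 + \left(2 + \frac{544}{3}\right)} = \sqrt{4836 + \frac{550}{3}} = \sqrt{\frac{15058}{3}} = \frac{\sqrt{45174}}{3}$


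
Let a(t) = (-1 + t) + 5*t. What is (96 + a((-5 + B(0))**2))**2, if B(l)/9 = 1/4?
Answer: 1261129/64 ≈ 19705.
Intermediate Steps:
B(l) = 9/4
a(t) = -1 + 6*t
(96 + a((-5 + B(0))**2))**2 = (96 + (-1 + 6*(-5 + 9/4)**2))**2 = (96 + (-1 + 6*(-11/4)**2))**2 = (96 + (-1 + 6*(121/16)))**2 = (96 + (-1 + 363/8))**2 = (96 + 355/8)**2 = (1123/8)**2 = 1261129/64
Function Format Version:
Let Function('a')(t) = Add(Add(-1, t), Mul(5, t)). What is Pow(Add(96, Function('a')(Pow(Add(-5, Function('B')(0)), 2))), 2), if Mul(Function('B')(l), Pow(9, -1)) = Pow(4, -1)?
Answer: Rational(1261129, 64) ≈ 19705.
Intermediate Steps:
Function('B')(l) = Rational(9, 4) (Function('B')(l) = Mul(9, Pow(4, -1)) = Mul(9, Rational(1, 4)) = Rational(9, 4))
Function('a')(t) = Add(-1, Mul(6, t))
Pow(Add(96, Function('a')(Pow(Add(-5, Function('B')(0)), 2))), 2) = Pow(Add(96, Add(-1, Mul(6, Pow(Add(-5, Rational(9, 4)), 2)))), 2) = Pow(Add(96, Add(-1, Mul(6, Pow(Rational(-11, 4), 2)))), 2) = Pow(Add(96, Add(-1, Mul(6, Rational(121, 16)))), 2) = Pow(Add(96, Add(-1, Rational(363, 8))), 2) = Pow(Add(96, Rational(355, 8)), 2) = Pow(Rational(1123, 8), 2) = Rational(1261129, 64)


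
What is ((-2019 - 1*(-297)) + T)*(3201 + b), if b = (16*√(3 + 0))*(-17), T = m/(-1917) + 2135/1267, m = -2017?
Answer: -636513122344/115659 + 162260139904*√3/346977 ≈ -4.6934e+6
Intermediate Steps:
T = 949762/346977 (T = -2017/(-1917) + 2135/1267 = -2017*(-1/1917) + 2135*(1/1267) = 2017/1917 + 305/181 = 949762/346977 ≈ 2.7372)
b = -272*√3 (b = (16*√3)*(-17) = -272*√3 ≈ -471.12)
((-2019 - 1*(-297)) + T)*(3201 + b) = ((-2019 - 1*(-297)) + 949762/346977)*(3201 - 272*√3) = ((-2019 + 297) + 949762/346977)*(3201 - 272*√3) = (-1722 + 949762/346977)*(3201 - 272*√3) = -596544632*(3201 - 272*√3)/346977 = -636513122344/115659 + 162260139904*√3/346977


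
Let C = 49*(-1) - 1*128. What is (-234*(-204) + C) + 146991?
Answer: 194550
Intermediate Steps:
C = -177 (C = -49 - 128 = -177)
(-234*(-204) + C) + 146991 = (-234*(-204) - 177) + 146991 = (47736 - 177) + 146991 = 47559 + 146991 = 194550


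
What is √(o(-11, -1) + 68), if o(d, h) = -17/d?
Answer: 3*√935/11 ≈ 8.3394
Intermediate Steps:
√(o(-11, -1) + 68) = √(-17/(-11) + 68) = √(-17*(-1/11) + 68) = √(17/11 + 68) = √(765/11) = 3*√935/11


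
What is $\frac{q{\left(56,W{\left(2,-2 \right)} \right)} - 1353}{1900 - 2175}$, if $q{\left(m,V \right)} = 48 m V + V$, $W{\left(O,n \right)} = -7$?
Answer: $\frac{20176}{275} \approx 73.367$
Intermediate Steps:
$q{\left(m,V \right)} = V + 48 V m$ ($q{\left(m,V \right)} = 48 V m + V = V + 48 V m$)
$\frac{q{\left(56,W{\left(2,-2 \right)} \right)} - 1353}{1900 - 2175} = \frac{- 7 \left(1 + 48 \cdot 56\right) - 1353}{1900 - 2175} = \frac{- 7 \left(1 + 2688\right) - 1353}{1900 - 2175} = \frac{\left(-7\right) 2689 - 1353}{-275} = \left(-18823 - 1353\right) \left(- \frac{1}{275}\right) = \left(-20176\right) \left(- \frac{1}{275}\right) = \frac{20176}{275}$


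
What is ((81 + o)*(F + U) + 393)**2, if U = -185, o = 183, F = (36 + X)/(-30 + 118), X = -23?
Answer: 2343334464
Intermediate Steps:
F = 13/88 (F = (36 - 23)/(-30 + 118) = 13/88 ≈ 0.14773)
((81 + o)*(F + U) + 393)**2 = ((81 + 183)*(13/88 - 185) + 393)**2 = (264*(-16267/88) + 393)**2 = (-48801 + 393)**2 = (-48408)**2 = 2343334464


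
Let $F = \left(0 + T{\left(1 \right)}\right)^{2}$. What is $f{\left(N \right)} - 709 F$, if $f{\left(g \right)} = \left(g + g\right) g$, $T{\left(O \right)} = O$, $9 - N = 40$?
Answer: $1213$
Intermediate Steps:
$N = -31$ ($N = 9 - 40 = -31$)
$f{\left(g \right)} = 2 g^{2}$ ($f{\left(g \right)} = 2 g g = 2 g^{2}$)
$F = 1$ ($F = \left(0 + 1\right)^{2} = 1^{2} = 1$)
$f{\left(N \right)} - 709 F = 2 \left(-31\right)^{2} - 709 = 2 \cdot 961 - 709 = 1922 - 709 = 1213$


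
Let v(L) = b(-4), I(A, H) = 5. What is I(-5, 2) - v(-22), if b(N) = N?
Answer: 9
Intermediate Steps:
v(L) = -4
I(-5, 2) - v(-22) = 5 - 1*(-4) = 5 + 4 = 9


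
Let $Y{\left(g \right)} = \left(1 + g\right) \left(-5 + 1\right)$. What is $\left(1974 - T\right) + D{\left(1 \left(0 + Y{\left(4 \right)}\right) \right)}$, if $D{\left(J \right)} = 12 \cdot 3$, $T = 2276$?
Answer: $-266$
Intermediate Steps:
$Y{\left(g \right)} = -4 - 4 g$ ($Y{\left(g \right)} = \left(1 + g\right) \left(-4\right) = -4 - 4 g$)
$D{\left(J \right)} = 36$
$\left(1974 - T\right) + D{\left(1 \left(0 + Y{\left(4 \right)}\right) \right)} = \left(1974 - 2276\right) + 36 = -302 + 36 = -266$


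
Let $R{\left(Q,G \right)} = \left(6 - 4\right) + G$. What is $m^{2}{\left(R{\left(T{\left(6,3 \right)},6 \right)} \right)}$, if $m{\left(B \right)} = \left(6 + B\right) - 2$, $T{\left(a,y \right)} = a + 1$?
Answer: $144$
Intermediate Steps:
$T{\left(a,y \right)} = 1 + a$
$R{\left(Q,G \right)} = 2 + G$
$m{\left(B \right)} = 4 + B$ ($m{\left(B \right)} = \left(6 + B\right) - 2 = 4 + B$)
$m^{2}{\left(R{\left(T{\left(6,3 \right)},6 \right)} \right)} = \left(4 + \left(2 + 6\right)\right)^{2} = \left(4 + 8\right)^{2} = 12^{2} = 144$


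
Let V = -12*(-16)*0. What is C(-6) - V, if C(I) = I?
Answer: -6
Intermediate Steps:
V = 0 (V = 192*0 = 0)
C(-6) - V = -6 - 1*0 = -6 + 0 = -6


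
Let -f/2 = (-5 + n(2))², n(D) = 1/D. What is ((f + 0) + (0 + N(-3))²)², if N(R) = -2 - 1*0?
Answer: 5329/4 ≈ 1332.3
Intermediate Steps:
N(R) = -2 (N(R) = -2 + 0 = -2)
f = -81/2 (f = -2*(-5 + 1/2)² = -2*(-5 + ½)² = -2*(-9/2)² = -2*81/4 = -81/2 ≈ -40.500)
((f + 0) + (0 + N(-3))²)² = ((-81/2 + 0) + (0 - 2)²)² = (-81/2 + (-2)²)² = (-81/2 + 4)² = (-73/2)² = 5329/4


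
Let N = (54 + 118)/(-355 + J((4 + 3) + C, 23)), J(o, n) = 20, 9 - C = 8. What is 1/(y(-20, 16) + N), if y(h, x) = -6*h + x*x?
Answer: 335/125788 ≈ 0.0026632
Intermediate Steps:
C = 1 (C = 9 - 1*8 = 9 - 8 = 1)
y(h, x) = x² - 6*h (y(h, x) = -6*h + x² = x² - 6*h)
N = -172/335 (N = (54 + 118)/(-355 + 20) = 172/(-335) = 172*(-1/335) = -172/335 ≈ -0.51343)
1/(y(-20, 16) + N) = 1/((16² - 6*(-20)) - 172/335) = 1/((256 + 120) - 172/335) = 1/(376 - 172/335) = 1/(125788/335) = 335/125788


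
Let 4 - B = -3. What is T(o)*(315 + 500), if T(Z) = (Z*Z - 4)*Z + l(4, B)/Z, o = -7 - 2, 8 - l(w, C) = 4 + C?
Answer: -1693570/3 ≈ -5.6452e+5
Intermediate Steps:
B = 7 (B = 4 - 1*(-3) = 4 + 3 = 7)
l(w, C) = 4 - C (l(w, C) = 8 - (4 + C) = 8 + (-4 - C) = 4 - C)
o = -9
T(Z) = -3/Z + Z*(-4 + Z**2) (T(Z) = (Z*Z - 4)*Z + (4 - 1*7)/Z = (Z**2 - 4)*Z + (4 - 7)/Z = (-4 + Z**2)*Z - 3/Z = Z*(-4 + Z**2) - 3/Z = -3/Z + Z*(-4 + Z**2))
T(o)*(315 + 500) = ((-9)**3 - 4*(-9) - 3/(-9))*(315 + 500) = (-729 + 36 - 3*(-1/9))*815 = (-729 + 36 + 1/3)*815 = -2078/3*815 = -1693570/3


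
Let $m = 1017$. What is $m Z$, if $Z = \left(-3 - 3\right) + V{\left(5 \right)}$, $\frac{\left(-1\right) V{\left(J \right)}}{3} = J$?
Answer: $-21357$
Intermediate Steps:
$V{\left(J \right)} = - 3 J$
$Z = -21$ ($Z = \left(-3 - 3\right) - 15 = -6 - 15 = -21$)
$m Z = 1017 \left(-21\right) = -21357$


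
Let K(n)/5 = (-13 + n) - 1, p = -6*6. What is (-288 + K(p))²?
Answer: 289444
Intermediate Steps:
p = -36
K(n) = -70 + 5*n (K(n) = 5*((-13 + n) - 1) = 5*(-14 + n) = -70 + 5*n)
(-288 + K(p))² = (-288 + (-70 + 5*(-36)))² = (-288 + (-70 - 180))² = (-288 - 250)² = (-538)² = 289444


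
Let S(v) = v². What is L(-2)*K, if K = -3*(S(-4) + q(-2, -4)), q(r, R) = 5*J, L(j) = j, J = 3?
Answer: 186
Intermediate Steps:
q(r, R) = 15 (q(r, R) = 5*3 = 15)
K = -93 (K = -3*((-4)² + 15) = -3*(16 + 15) = -3*31 = -93)
L(-2)*K = -2*(-93) = 186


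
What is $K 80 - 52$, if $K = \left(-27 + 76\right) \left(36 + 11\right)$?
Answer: $184188$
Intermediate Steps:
$K = 2303$ ($K = 49 \cdot 47 = 2303$)
$K 80 - 52 = 2303 \cdot 80 - 52 = 184240 - 52 = 184188$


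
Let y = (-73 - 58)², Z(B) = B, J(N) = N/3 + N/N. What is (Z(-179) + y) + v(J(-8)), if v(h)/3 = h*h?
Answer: 50971/3 ≈ 16990.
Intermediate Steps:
J(N) = 1 + N/3 (J(N) = N*(⅓) + 1 = N/3 + 1 = 1 + N/3)
y = 17161 (y = (-131)² = 17161)
v(h) = 3*h² (v(h) = 3*(h*h) = 3*h²)
(Z(-179) + y) + v(J(-8)) = (-179 + 17161) + 3*(1 + (⅓)*(-8))² = 16982 + 3*(1 - 8/3)² = 16982 + 3*(-5/3)² = 16982 + 3*(25/9) = 16982 + 25/3 = 50971/3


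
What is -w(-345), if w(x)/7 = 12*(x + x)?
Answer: 57960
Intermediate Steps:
w(x) = 168*x (w(x) = 7*(12*(x + x)) = 7*(12*(2*x)) = 7*(24*x) = 168*x)
-w(-345) = -168*(-345) = -1*(-57960) = 57960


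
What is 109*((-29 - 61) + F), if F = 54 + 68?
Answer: 3488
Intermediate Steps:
F = 122
109*((-29 - 61) + F) = 109*((-29 - 61) + 122) = 109*(-90 + 122) = 109*32 = 3488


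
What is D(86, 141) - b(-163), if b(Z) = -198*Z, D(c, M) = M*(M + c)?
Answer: -267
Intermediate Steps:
D(86, 141) - b(-163) = 141*(141 + 86) - (-198)*(-163) = 141*227 - 1*32274 = 32007 - 32274 = -267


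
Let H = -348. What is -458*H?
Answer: 159384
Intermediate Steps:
-458*H = -458*(-348) = 159384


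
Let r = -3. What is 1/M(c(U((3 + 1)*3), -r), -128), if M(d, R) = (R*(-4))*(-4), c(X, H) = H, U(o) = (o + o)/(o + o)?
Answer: -1/2048 ≈ -0.00048828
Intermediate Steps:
U(o) = 1 (U(o) = (2*o)/((2*o)) = (2*o)*(1/(2*o)) = 1)
M(d, R) = 16*R (M(d, R) = -4*R*(-4) = 16*R)
1/M(c(U((3 + 1)*3), -r), -128) = 1/(16*(-128)) = 1/(-2048) = -1/2048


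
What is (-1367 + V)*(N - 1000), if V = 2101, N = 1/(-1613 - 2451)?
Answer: -1491488367/2032 ≈ -7.3400e+5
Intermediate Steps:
N = -1/4064 (N = 1/(-4064) = -1/4064 ≈ -0.00024606)
(-1367 + V)*(N - 1000) = (-1367 + 2101)*(-1/4064 - 1000) = 734*(-4064001/4064) = -1491488367/2032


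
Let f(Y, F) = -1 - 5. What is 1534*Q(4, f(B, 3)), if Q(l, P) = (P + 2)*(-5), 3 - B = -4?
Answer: 30680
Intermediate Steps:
B = 7 (B = 3 - 1*(-4) = 3 + 4 = 7)
f(Y, F) = -6
Q(l, P) = -10 - 5*P (Q(l, P) = (2 + P)*(-5) = -10 - 5*P)
1534*Q(4, f(B, 3)) = 1534*(-10 - 5*(-6)) = 1534*(-10 + 30) = 1534*20 = 30680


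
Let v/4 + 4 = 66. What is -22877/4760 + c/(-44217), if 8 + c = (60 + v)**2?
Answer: -86062757/12380760 ≈ -6.9513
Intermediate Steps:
v = 248 (v = -16 + 4*66 = -16 + 264 = 248)
c = 94856 (c = -8 + (60 + 248)**2 = -8 + 308**2 = -8 + 94864 = 94856)
-22877/4760 + c/(-44217) = -22877/4760 + 94856/(-44217) = -22877*1/4760 + 94856*(-1/44217) = -22877/4760 - 94856/44217 = -86062757/12380760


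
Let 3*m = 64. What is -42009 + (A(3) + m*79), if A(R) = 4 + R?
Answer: -120950/3 ≈ -40317.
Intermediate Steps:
m = 64/3 (m = (1/3)*64 = 64/3 ≈ 21.333)
-42009 + (A(3) + m*79) = -42009 + ((4 + 3) + (64/3)*79) = -42009 + (7 + 5056/3) = -42009 + 5077/3 = -120950/3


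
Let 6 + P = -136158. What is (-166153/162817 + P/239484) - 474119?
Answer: -220082636947333/464191267 ≈ -4.7412e+5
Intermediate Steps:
P = -136164 (P = -6 - 136158 = -136164)
(-166153/162817 + P/239484) - 474119 = (-166153/162817 - 136164/239484) - 474119 = (-166153*1/162817 - 136164*1/239484) - 474119 = (-166153/162817 - 1621/2851) - 474119 = -737628560/464191267 - 474119 = -220082636947333/464191267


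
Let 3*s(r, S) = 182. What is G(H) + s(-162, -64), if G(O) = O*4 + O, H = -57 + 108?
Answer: 947/3 ≈ 315.67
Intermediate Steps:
s(r, S) = 182/3 (s(r, S) = (1/3)*182 = 182/3)
H = 51
G(O) = 5*O (G(O) = 4*O + O = 5*O)
G(H) + s(-162, -64) = 5*51 + 182/3 = 255 + 182/3 = 947/3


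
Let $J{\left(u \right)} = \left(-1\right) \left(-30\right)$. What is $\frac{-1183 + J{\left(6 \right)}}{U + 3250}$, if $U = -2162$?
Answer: $- \frac{1153}{1088} \approx -1.0597$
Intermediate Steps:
$J{\left(u \right)} = 30$
$\frac{-1183 + J{\left(6 \right)}}{U + 3250} = \frac{-1183 + 30}{-2162 + 3250} = - \frac{1153}{1088}$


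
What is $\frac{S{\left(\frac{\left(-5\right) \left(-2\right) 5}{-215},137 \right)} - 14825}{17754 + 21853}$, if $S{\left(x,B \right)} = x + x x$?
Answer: $- \frac{27411755}{73233343} \approx -0.37431$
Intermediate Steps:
$S{\left(x,B \right)} = x + x^{2}$
$\frac{S{\left(\frac{\left(-5\right) \left(-2\right) 5}{-215},137 \right)} - 14825}{17754 + 21853} = \frac{\frac{\left(-5\right) \left(-2\right) 5}{-215} \left(1 + \frac{\left(-5\right) \left(-2\right) 5}{-215}\right) - 14825}{17754 + 21853} = \frac{10 \cdot 5 \left(- \frac{1}{215}\right) \left(1 + 10 \cdot 5 \left(- \frac{1}{215}\right)\right) - 14825}{39607} = \left(50 \left(- \frac{1}{215}\right) \left(1 + 50 \left(- \frac{1}{215}\right)\right) - 14825\right) \frac{1}{39607} = \left(- \frac{10 \left(1 - \frac{10}{43}\right)}{43} - 14825\right) \frac{1}{39607} = \left(\left(- \frac{10}{43}\right) \frac{33}{43} - 14825\right) \frac{1}{39607} = \left(- \frac{330}{1849} - 14825\right) \frac{1}{39607} = \left(- \frac{27411755}{1849}\right) \frac{1}{39607} = - \frac{27411755}{73233343}$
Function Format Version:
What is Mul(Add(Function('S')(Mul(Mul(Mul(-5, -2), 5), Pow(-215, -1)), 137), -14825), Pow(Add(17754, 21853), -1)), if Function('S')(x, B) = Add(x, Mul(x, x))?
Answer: Rational(-27411755, 73233343) ≈ -0.37431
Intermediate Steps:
Function('S')(x, B) = Add(x, Pow(x, 2))
Mul(Add(Function('S')(Mul(Mul(Mul(-5, -2), 5), Pow(-215, -1)), 137), -14825), Pow(Add(17754, 21853), -1)) = Mul(Add(Mul(Mul(Mul(Mul(-5, -2), 5), Pow(-215, -1)), Add(1, Mul(Mul(Mul(-5, -2), 5), Pow(-215, -1)))), -14825), Pow(Add(17754, 21853), -1)) = Mul(Add(Mul(Mul(Mul(10, 5), Rational(-1, 215)), Add(1, Mul(Mul(10, 5), Rational(-1, 215)))), -14825), Pow(39607, -1)) = Mul(Add(Mul(Mul(50, Rational(-1, 215)), Add(1, Mul(50, Rational(-1, 215)))), -14825), Rational(1, 39607)) = Mul(Add(Mul(Rational(-10, 43), Add(1, Rational(-10, 43))), -14825), Rational(1, 39607)) = Mul(Add(Mul(Rational(-10, 43), Rational(33, 43)), -14825), Rational(1, 39607)) = Mul(Add(Rational(-330, 1849), -14825), Rational(1, 39607)) = Mul(Rational(-27411755, 1849), Rational(1, 39607)) = Rational(-27411755, 73233343)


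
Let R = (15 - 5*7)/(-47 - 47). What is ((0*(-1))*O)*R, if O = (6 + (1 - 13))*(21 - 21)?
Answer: 0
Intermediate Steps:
R = 10/47 (R = (15 - 35)/(-94) = -20*(-1/94) = 10/47 ≈ 0.21277)
O = 0 (O = (6 - 12)*0 = -6*0 = 0)
((0*(-1))*O)*R = ((0*(-1))*0)*(10/47) = (0*0)*(10/47) = 0*(10/47) = 0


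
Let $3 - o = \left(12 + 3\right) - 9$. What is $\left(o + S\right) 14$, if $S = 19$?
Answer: $224$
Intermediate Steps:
$o = -3$ ($o = 3 - \left(\left(12 + 3\right) - 9\right) = 3 - \left(15 - 9\right) = 3 - 6 = -3$)
$\left(o + S\right) 14 = \left(-3 + 19\right) 14 = 16 \cdot 14 = 224$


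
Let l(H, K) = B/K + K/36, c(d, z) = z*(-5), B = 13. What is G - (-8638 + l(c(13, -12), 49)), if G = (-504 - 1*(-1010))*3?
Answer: 17912315/1764 ≈ 10154.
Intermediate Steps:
c(d, z) = -5*z
l(H, K) = 13/K + K/36
G = 1518 (G = (-504 + 1010)*3 = 506*3 = 1518)
G - (-8638 + l(c(13, -12), 49)) = 1518 - (-8638 + (13/49 + (1/36)*49)) = 1518 - (-8638 + (13*(1/49) + 49/36)) = 1518 - (-8638 + (13/49 + 49/36)) = 1518 - (-8638 + 2869/1764) = 1518 - 1*(-15234563/1764) = 1518 + 15234563/1764 = 17912315/1764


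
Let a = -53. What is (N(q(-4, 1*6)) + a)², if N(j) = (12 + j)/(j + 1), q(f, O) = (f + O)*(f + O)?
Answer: 62001/25 ≈ 2480.0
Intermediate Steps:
q(f, O) = (O + f)² (q(f, O) = (O + f)*(O + f) = (O + f)²)
N(j) = (12 + j)/(1 + j)
(N(q(-4, 1*6)) + a)² = ((12 + (1*6 - 4)²)/(1 + (1*6 - 4)²) - 53)² = ((12 + (6 - 4)²)/(1 + (6 - 4)²) - 53)² = ((12 + 2²)/(1 + 2²) - 53)² = ((12 + 4)/(1 + 4) - 53)² = (16/5 - 53)² = (-249/5)² = 62001/25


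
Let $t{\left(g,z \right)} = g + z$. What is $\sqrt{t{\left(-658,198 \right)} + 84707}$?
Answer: $\sqrt{84247} \approx 290.25$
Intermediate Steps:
$\sqrt{t{\left(-658,198 \right)} + 84707} = \sqrt{\left(-658 + 198\right) + 84707} = \sqrt{-460 + 84707} = \sqrt{84247}$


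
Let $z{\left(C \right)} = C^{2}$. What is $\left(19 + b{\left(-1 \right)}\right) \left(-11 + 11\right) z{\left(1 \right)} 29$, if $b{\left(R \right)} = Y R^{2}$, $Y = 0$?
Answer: $0$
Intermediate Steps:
$b{\left(R \right)} = 0$ ($b{\left(R \right)} = 0 R^{2} = 0$)
$\left(19 + b{\left(-1 \right)}\right) \left(-11 + 11\right) z{\left(1 \right)} 29 = \left(19 + 0\right) \left(-11 + 11\right) 1^{2} \cdot 29 = 19 \cdot 0 \cdot 1 \cdot 29 = 0 \cdot 1 \cdot 29 = 0 \cdot 29 = 0$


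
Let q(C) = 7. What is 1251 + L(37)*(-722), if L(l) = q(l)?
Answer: -3803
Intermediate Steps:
L(l) = 7
1251 + L(37)*(-722) = 1251 + 7*(-722) = 1251 - 5054 = -3803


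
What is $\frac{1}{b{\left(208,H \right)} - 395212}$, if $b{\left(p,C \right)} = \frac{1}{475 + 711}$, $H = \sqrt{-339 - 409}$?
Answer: $- \frac{1186}{468721431} \approx -2.5303 \cdot 10^{-6}$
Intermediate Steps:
$H = 2 i \sqrt{187}$ ($H = \sqrt{-748} = 2 i \sqrt{187} \approx 27.35 i$)
$b{\left(p,C \right)} = \frac{1}{1186}$
$\frac{1}{b{\left(208,H \right)} - 395212} = \frac{1}{\frac{1}{1186} - 395212} = \frac{1}{- \frac{468721431}{1186}} = - \frac{1186}{468721431}$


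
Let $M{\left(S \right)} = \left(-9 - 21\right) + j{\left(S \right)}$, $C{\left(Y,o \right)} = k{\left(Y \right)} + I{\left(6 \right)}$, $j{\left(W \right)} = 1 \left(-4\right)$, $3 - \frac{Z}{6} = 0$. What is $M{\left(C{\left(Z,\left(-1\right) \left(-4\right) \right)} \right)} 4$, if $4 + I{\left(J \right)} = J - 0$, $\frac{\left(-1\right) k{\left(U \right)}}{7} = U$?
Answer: $-136$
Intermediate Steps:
$Z = 18$ ($Z = 18 - 0 = 18 + 0 = 18$)
$j{\left(W \right)} = -4$
$k{\left(U \right)} = - 7 U$
$I{\left(J \right)} = -4 + J$ ($I{\left(J \right)} = -4 + \left(J - 0\right) = -4 + \left(J + 0\right) = -4 + J$)
$C{\left(Y,o \right)} = 2 - 7 Y$ ($C{\left(Y,o \right)} = - 7 Y + \left(-4 + 6\right) = - 7 Y + 2 = 2 - 7 Y$)
$M{\left(S \right)} = -34$ ($M{\left(S \right)} = \left(-9 - 21\right) - 4 = -30 - 4 = -34$)
$M{\left(C{\left(Z,\left(-1\right) \left(-4\right) \right)} \right)} 4 = \left(-34\right) 4 = -136$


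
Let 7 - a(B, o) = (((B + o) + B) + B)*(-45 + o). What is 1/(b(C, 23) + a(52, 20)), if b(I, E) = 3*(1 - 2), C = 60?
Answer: 1/4404 ≈ 0.00022707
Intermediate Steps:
b(I, E) = -3 (b(I, E) = 3*(-1) = -3)
a(B, o) = 7 - (-45 + o)*(o + 3*B) (a(B, o) = 7 - (((B + o) + B) + B)*(-45 + o) = 7 - ((o + 2*B) + B)*(-45 + o) = 7 - (o + 3*B)*(-45 + o) = 7 - (-45 + o)*(o + 3*B))
1/(b(C, 23) + a(52, 20)) = 1/(-3 + (7 - 1*20² + 45*20 + 135*52 - 3*52*20)) = 1/(-3 + (7 - 1*400 + 900 + 7020 - 3120)) = 1/(-3 + (7 - 400 + 900 + 7020 - 3120)) = 1/(-3 + 4407) = 1/4404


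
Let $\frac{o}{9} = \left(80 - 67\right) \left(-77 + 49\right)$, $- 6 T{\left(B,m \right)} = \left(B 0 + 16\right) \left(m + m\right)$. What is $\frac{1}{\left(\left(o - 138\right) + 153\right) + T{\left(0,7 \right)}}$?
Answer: $- \frac{3}{9895} \approx -0.00030318$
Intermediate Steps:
$T{\left(B,m \right)} = - \frac{16 m}{3}$ ($T{\left(B,m \right)} = - \frac{\left(B 0 + 16\right) \left(m + m\right)}{6} = - \frac{\left(0 + 16\right) 2 m}{6} = - \frac{16 \cdot 2 m}{6} = - \frac{32 m}{6} = - \frac{16 m}{3}$)
$o = -3276$ ($o = 9 \left(80 - 67\right) \left(-77 + 49\right) = 9 \cdot 13 \left(-28\right) = 9 \left(-364\right) = -3276$)
$\frac{1}{\left(\left(o - 138\right) + 153\right) + T{\left(0,7 \right)}} = \frac{1}{\left(\left(-3276 - 138\right) + 153\right) - \frac{112}{3}} = \frac{1}{\left(-3414 + 153\right) - \frac{112}{3}} = \frac{1}{-3261 - \frac{112}{3}} = \frac{1}{- \frac{9895}{3}} = - \frac{3}{9895}$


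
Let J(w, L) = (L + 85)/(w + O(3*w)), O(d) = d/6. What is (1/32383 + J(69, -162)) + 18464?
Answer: 123764393609/6703281 ≈ 18463.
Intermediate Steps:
O(d) = d/6 (O(d) = d*(⅙) = d/6)
J(w, L) = 2*(85 + L)/(3*w) (J(w, L) = (L + 85)/(w + (3*w)/6) = (85 + L)/(w + w/2) = (85 + L)/((3*w/2)) = (85 + L)*(2/(3*w)) = 2*(85 + L)/(3*w))
(1/32383 + J(69, -162)) + 18464 = (1/32383 + (⅔)*(85 - 162)/69) + 18464 = (1/32383 + (⅔)*(1/69)*(-77)) + 18464 = (1/32383 - 154/207) + 18464 = -4986775/6703281 + 18464 = 123764393609/6703281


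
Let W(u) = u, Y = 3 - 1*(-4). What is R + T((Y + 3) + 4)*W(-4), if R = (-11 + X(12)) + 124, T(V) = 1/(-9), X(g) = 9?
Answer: 1102/9 ≈ 122.44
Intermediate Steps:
Y = 7 (Y = 3 + 4 = 7)
T(V) = -⅑
R = 122 (R = (-11 + 9) + 124 = -2 + 124 = 122)
R + T((Y + 3) + 4)*W(-4) = 122 - ⅑*(-4) = 122 + 4/9 = 1102/9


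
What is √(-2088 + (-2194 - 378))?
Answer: 2*I*√1165 ≈ 68.264*I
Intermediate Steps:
√(-2088 + (-2194 - 378)) = √(-2088 - 2572) = √(-4660) = 2*I*√1165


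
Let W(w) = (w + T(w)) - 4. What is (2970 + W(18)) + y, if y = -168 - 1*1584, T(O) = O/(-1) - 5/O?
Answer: 21847/18 ≈ 1213.7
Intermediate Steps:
T(O) = -O - 5/O (T(O) = O*(-1) - 5/O = -O - 5/O)
W(w) = -4 - 5/w (W(w) = (w + (-w - 5/w)) - 4 = -5/w - 4 = -4 - 5/w)
y = -1752 (y = -168 - 1584 = -1752)
(2970 + W(18)) + y = (2970 + (-4 - 5/18)) - 1752 = (2970 - 77/18) - 1752 = 53383/18 - 1752 = 21847/18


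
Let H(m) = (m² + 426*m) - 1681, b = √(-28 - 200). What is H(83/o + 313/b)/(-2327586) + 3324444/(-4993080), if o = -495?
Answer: -1199100447238872641/1803503563973040600 + 16487588*I*√57/32836419495 ≈ -0.66487 + 0.0037909*I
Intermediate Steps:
b = 2*I*√57 (b = √(-228) = 2*I*√57 ≈ 15.1*I)
H(m) = -1681 + m² + 426*m
H(83/o + 313/b)/(-2327586) + 3324444/(-4993080) = (-1681 + (83/(-495) + 313/((2*I*√57)))² + 426*(83/(-495) + 313/((2*I*√57))))/(-2327586) + 3324444/(-4993080) = (-1681 + (83*(-1/495) + 313*(-I*√57/114))² + 426*(83*(-1/495) + 313*(-I*√57/114)))*(-1/2327586) + 3324444*(-1/4993080) = (-1681 + (-83/495 - 313*I*√57/114)² + 426*(-83/495 - 313*I*√57/114))*(-1/2327586) - 277037/416090 = (-1681 + (-83/495 - 313*I*√57/114)² + (-11786/165 - 22223*I*√57/19))*(-1/2327586) - 277037/416090 = (-289151/165 + (-83/495 - 313*I*√57/114)² - 22223*I*√57/19)*(-1/2327586) - 277037/416090 = (289151/384051690 - (-83/495 - 313*I*√57/114)²/2327586 + 22223*I*√57/44224134) - 277037/416090 = -5313810760147/7990003384605 - (-83/495 - 313*I*√57/114)²/2327586 + 22223*I*√57/44224134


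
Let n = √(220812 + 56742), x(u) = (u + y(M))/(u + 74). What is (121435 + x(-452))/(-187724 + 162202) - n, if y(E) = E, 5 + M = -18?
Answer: -45902905/9647316 - √277554 ≈ -531.59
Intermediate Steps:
M = -23 (M = -5 - 18 = -23)
x(u) = (-23 + u)/(74 + u) (x(u) = (u - 23)/(u + 74) = (-23 + u)/(74 + u))
n = √277554 ≈ 526.83
(121435 + x(-452))/(-187724 + 162202) - n = (121435 + (-23 - 452)/(74 - 452))/(-187724 + 162202) - √277554 = (121435 - 475/(-378))/(-25522) - √277554 = (121435 - 1/378*(-475))*(-1/25522) - √277554 = (121435 + 475/378)*(-1/25522) - √277554 = (45902905/378)*(-1/25522) - √277554 = -45902905/9647316 - √277554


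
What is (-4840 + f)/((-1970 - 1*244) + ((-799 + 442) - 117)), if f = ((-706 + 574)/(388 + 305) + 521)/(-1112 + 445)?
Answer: 67804817/37650816 ≈ 1.8009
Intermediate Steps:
f = -10937/14007 (f = (-132/693 + 521)/(-667) = (-132*1/693 + 521)*(-1/667) = (-4/21 + 521)*(-1/667) = (10937/21)*(-1/667) = -10937/14007 ≈ -0.78082)
(-4840 + f)/((-1970 - 1*244) + ((-799 + 442) - 117)) = (-4840 - 10937/14007)/((-1970 - 1*244) + ((-799 + 442) - 117)) = -67804817/(14007*((-1970 - 244) + (-357 - 117))) = -67804817/(14007*(-2214 - 474)) = -67804817/14007/(-2688) = -67804817/14007*(-1/2688) = 67804817/37650816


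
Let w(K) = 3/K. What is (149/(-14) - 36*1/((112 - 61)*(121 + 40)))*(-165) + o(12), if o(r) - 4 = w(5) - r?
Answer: 47880937/27370 ≈ 1749.4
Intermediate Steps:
o(r) = 23/5 - r (o(r) = 4 + (3/5 - r) = 23/5 - r)
(149/(-14) - 36*1/((112 - 61)*(121 + 40)))*(-165) + o(12) = (149/(-14) - 36*1/((112 - 61)*(121 + 40)))*(-165) + (23/5 - 1*12) = (149*(-1/14) - 36/(161*51))*(-165) + (23/5 - 12) = (-149/14 - 36/8211)*(-165) - 37/5 = (-149/14 - 36*1/8211)*(-165) - 37/5 = (-149/14 - 12/2737)*(-165) - 37/5 = -58283/5474*(-165) - 37/5 = 9616695/5474 - 37/5 = 47880937/27370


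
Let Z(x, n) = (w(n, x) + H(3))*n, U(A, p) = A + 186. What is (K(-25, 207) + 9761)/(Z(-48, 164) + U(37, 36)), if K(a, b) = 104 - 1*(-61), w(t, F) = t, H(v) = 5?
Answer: 9926/27939 ≈ 0.35527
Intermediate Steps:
K(a, b) = 165 (K(a, b) = 104 + 61 = 165)
U(A, p) = 186 + A
Z(x, n) = n*(5 + n) (Z(x, n) = (n + 5)*n = (5 + n)*n = n*(5 + n))
(K(-25, 207) + 9761)/(Z(-48, 164) + U(37, 36)) = (165 + 9761)/(164*(5 + 164) + (186 + 37)) = 9926/(164*169 + 223) = 9926/(27716 + 223) = 9926/27939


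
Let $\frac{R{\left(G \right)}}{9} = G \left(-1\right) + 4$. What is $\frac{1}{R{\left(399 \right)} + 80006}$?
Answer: $\frac{1}{76451} \approx 1.308 \cdot 10^{-5}$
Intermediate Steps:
$R{\left(G \right)} = 36 - 9 G$ ($R{\left(G \right)} = 9 \left(G \left(-1\right) + 4\right) = 9 \left(- G + 4\right) = 9 \left(4 - G\right) = 36 - 9 G$)
$\frac{1}{R{\left(399 \right)} + 80006} = \frac{1}{\left(36 - 3591\right) + 80006} = \frac{1}{-3555 + 80006} = \frac{1}{76451}$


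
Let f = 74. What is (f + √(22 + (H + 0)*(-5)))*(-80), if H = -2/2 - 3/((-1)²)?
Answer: -5920 - 80*√42 ≈ -6438.5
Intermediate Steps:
H = -4 (H = -2*½ - 3/1 = -1 - 3*1 = -1 - 3 = -4)
(f + √(22 + (H + 0)*(-5)))*(-80) = (74 + √(22 + (-4 + 0)*(-5)))*(-80) = (74 + √(22 - 4*(-5)))*(-80) = (74 + √(22 + 20))*(-80) = (74 + √42)*(-80) = -5920 - 80*√42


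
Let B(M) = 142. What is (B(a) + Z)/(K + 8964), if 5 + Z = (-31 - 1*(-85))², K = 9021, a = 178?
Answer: 3053/17985 ≈ 0.16975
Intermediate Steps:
Z = 2911 (Z = -5 + (-31 - 1*(-85))² = -5 + (-31 + 85)² = -5 + 54² = -5 + 2916 = 2911)
(B(a) + Z)/(K + 8964) = (142 + 2911)/(9021 + 8964) = 3053/17985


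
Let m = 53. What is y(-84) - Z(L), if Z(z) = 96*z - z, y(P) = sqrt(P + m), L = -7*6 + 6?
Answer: 3420 + I*sqrt(31) ≈ 3420.0 + 5.5678*I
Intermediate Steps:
L = -36 (L = -42 + 6 = -36)
y(P) = sqrt(53 + P) (y(P) = sqrt(P + 53) = sqrt(53 + P))
Z(z) = 95*z
y(-84) - Z(L) = sqrt(53 - 84) - 95*(-36) = sqrt(-31) - 1*(-3420) = I*sqrt(31) + 3420 = 3420 + I*sqrt(31)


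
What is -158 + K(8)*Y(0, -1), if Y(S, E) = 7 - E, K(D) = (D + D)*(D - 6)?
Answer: 98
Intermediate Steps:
K(D) = 2*D*(-6 + D) (K(D) = (2*D)*(-6 + D) = 2*D*(-6 + D))
-158 + K(8)*Y(0, -1) = -158 + (2*8*(-6 + 8))*(7 - 1*(-1)) = -158 + (2*8*2)*(7 + 1) = -158 + 32*8 = -158 + 256 = 98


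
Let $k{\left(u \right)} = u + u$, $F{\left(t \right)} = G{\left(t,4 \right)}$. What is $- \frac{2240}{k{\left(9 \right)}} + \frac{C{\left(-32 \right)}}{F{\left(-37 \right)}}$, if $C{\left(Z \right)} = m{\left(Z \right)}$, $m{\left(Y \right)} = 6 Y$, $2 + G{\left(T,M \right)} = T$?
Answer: $- \frac{13984}{117} \approx -119.52$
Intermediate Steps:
$G{\left(T,M \right)} = -2 + T$
$F{\left(t \right)} = -2 + t$
$k{\left(u \right)} = 2 u$
$C{\left(Z \right)} = 6 Z$
$- \frac{2240}{k{\left(9 \right)}} + \frac{C{\left(-32 \right)}}{F{\left(-37 \right)}} = - \frac{2240}{2 \cdot 9} + \frac{6 \left(-32\right)}{-2 - 37} = - \frac{2240}{18} - \frac{192}{-39} = \left(-2240\right) \frac{1}{18} - - \frac{64}{13} = - \frac{1120}{9} + \frac{64}{13} = - \frac{13984}{117}$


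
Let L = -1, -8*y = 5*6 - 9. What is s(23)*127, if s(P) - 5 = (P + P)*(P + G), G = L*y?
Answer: 601345/4 ≈ 1.5034e+5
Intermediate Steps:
y = -21/8 (y = -(5*6 - 9)/8 = -(30 - 9)/8 = -1/8*21 = -21/8 ≈ -2.6250)
G = 21/8 (G = -1*(-21/8) = 21/8 ≈ 2.6250)
s(P) = 5 + 2*P*(21/8 + P) (s(P) = 5 + (P + P)*(P + 21/8) = 5 + (2*P)*(21/8 + P) = 5 + 2*P*(21/8 + P))
s(23)*127 = (5 + 2*23**2 + (21/4)*23)*127 = (5 + 2*529 + 483/4)*127 = (5 + 1058 + 483/4)*127 = (4735/4)*127 = 601345/4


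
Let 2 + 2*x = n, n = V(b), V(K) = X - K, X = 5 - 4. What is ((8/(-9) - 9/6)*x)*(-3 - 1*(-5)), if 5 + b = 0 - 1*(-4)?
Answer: 0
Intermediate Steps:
b = -1 (b = -5 + (0 - 1*(-4)) = -5 + (0 + 4) = -5 + 4 = -1)
X = 1
V(K) = 1 - K
n = 2 (n = 1 - 1*(-1) = 1 + 1 = 2)
x = 0 (x = -1 + (½)*2 = -1 + 1 = 0)
((8/(-9) - 9/6)*x)*(-3 - 1*(-5)) = ((8/(-9) - 9/6)*0)*(-3 - 1*(-5)) = ((8*(-⅑) - 9*⅙)*0)*(-3 + 5) = ((-8/9 - 3/2)*0)*2 = -43/18*0*2 = 0*2 = 0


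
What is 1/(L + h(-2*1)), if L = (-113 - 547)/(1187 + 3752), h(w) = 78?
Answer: 449/34962 ≈ 0.012843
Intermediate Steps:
L = -60/449 (L = -660/4939 = -660*1/4939 = -60/449 ≈ -0.13363)
1/(L + h(-2*1)) = 1/(-60/449 + 78) = 1/(34962/449) = 449/34962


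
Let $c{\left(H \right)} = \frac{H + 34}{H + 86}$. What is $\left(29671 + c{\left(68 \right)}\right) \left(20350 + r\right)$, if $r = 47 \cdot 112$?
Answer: $\frac{58520766852}{77} \approx 7.6001 \cdot 10^{8}$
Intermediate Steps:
$c{\left(H \right)} = \frac{34 + H}{86 + H}$
$r = 5264$
$\left(29671 + c{\left(68 \right)}\right) \left(20350 + r\right) = \left(29671 + \frac{34 + 68}{86 + 68}\right) \left(20350 + 5264\right) = \left(29671 + \frac{1}{154} \cdot 102\right) 25614 = \left(29671 + \frac{51}{77}\right) 25614 = \frac{2284718}{77} \cdot 25614 = \frac{58520766852}{77}$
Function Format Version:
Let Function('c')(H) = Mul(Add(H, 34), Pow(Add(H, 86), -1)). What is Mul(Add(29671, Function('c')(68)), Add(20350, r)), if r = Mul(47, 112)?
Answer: Rational(58520766852, 77) ≈ 7.6001e+8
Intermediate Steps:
Function('c')(H) = Mul(Pow(Add(86, H), -1), Add(34, H)) (Function('c')(H) = Mul(Add(34, H), Pow(Add(86, H), -1)) = Mul(Pow(Add(86, H), -1), Add(34, H)))
r = 5264
Mul(Add(29671, Function('c')(68)), Add(20350, r)) = Mul(Add(29671, Mul(Pow(Add(86, 68), -1), Add(34, 68))), Add(20350, 5264)) = Mul(Add(29671, Mul(Pow(154, -1), 102)), 25614) = Mul(Add(29671, Mul(Rational(1, 154), 102)), 25614) = Mul(Add(29671, Rational(51, 77)), 25614) = Mul(Rational(2284718, 77), 25614) = Rational(58520766852, 77)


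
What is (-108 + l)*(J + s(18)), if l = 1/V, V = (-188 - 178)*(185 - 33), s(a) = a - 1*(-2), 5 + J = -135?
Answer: 30041285/2318 ≈ 12960.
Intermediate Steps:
J = -140 (J = -5 - 135 = -140)
s(a) = 2 + a (s(a) = a + 2 = 2 + a)
V = -55632 (V = -366*152 = -55632)
l = -1/55632 (l = 1/(-55632) = -1/55632 ≈ -1.7975e-5)
(-108 + l)*(J + s(18)) = (-108 - 1/55632)*(-140 + (2 + 18)) = -6008257*(-140 + 20)/55632 = -6008257/55632*(-120) = 30041285/2318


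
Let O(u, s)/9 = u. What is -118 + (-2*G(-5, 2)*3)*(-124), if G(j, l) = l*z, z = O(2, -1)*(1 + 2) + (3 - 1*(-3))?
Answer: 89162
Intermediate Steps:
O(u, s) = 9*u
z = 60 (z = (9*2)*(1 + 2) + (3 - 1*(-3)) = 18*3 + (3 + 3) = 54 + 6 = 60)
G(j, l) = 60*l (G(j, l) = l*60 = 60*l)
-118 + (-2*G(-5, 2)*3)*(-124) = -118 + (-120*2*3)*(-124) = -118 + (-2*120*3)*(-124) = -118 - 240*3*(-124) = -118 - 720*(-124) = -118 + 89280 = 89162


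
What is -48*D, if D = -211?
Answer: 10128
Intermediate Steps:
-48*D = -48*(-211) = 10128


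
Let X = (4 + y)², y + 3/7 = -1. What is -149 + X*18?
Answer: -1469/49 ≈ -29.980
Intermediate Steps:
y = -10/7 (y = -3/7 - 1 = -10/7 ≈ -1.4286)
X = 324/49 (X = (4 - 10/7)² = (18/7)² = 324/49 ≈ 6.6122)
-149 + X*18 = -149 + (324/49)*18 = -149 + 5832/49 = -1469/49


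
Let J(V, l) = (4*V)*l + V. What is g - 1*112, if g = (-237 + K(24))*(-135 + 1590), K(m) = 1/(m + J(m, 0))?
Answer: -5518667/16 ≈ -3.4492e+5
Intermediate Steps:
J(V, l) = V + 4*V*l (J(V, l) = 4*V*l + V = V + 4*V*l)
K(m) = 1/(2*m) (K(m) = 1/(m + m*(1 + 4*0)) = 1/(m + m*(1 + 0)) = 1/(m + m*1) = 1/(m + m) = 1/(2*m))
g = -5516875/16 (g = (-237 + (½)/24)*(-135 + 1590) = (-237 + (½)*(1/24))*1455 = (-237 + 1/48)*1455 = -11375/48*1455 = -5516875/16 ≈ -3.4480e+5)
g - 1*112 = -5516875/16 - 1*112 = -5516875/16 - 112 = -5518667/16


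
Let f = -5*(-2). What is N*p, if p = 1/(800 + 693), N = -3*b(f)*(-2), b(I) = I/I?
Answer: 6/1493 ≈ 0.0040188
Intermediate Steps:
f = 10
b(I) = 1
N = 6 (N = -3*1*(-2) = -3*(-2) = 6)
p = 1/1493 ≈ 0.00066979
N*p = 6*(1/1493) = 6/1493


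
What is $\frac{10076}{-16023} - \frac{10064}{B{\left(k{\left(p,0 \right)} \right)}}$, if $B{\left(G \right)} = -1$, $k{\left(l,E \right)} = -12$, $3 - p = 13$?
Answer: $\frac{161245396}{16023} \approx 10063.0$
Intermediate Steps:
$p = -10$ ($p = 3 - 13 = -10$)
$\frac{10076}{-16023} - \frac{10064}{B{\left(k{\left(p,0 \right)} \right)}} = \frac{10076}{-16023} - \frac{10064}{-1} = 10076 \left(- \frac{1}{16023}\right) - -10064 = - \frac{10076}{16023} + 10064 = \frac{161245396}{16023}$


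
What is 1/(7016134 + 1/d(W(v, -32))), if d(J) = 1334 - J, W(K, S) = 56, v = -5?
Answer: 1278/8966619253 ≈ 1.4253e-7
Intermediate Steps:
1/(7016134 + 1/d(W(v, -32))) = 1/(7016134 + 1/(1334 - 1*56)) = 1/(7016134 + 1/(1334 - 56)) = 1/(7016134 + 1/1278) = 1/(8966619253/1278) = 1278/8966619253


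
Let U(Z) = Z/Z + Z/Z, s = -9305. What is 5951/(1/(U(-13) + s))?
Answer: -55362153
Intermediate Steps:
U(Z) = 2 (U(Z) = 1 + 1 = 2)
5951/(1/(U(-13) + s)) = 5951/(1/(2 - 9305)) = 5951/(1/(-9303)) = 5951/(-1/9303) = 5951*(-9303) = -55362153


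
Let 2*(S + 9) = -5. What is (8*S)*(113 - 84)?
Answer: -2668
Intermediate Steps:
S = -23/2 (S = -9 + (½)*(-5) = -9 - 5/2 = -23/2 ≈ -11.500)
(8*S)*(113 - 84) = (8*(-23/2))*(113 - 84) = -92*29 = -2668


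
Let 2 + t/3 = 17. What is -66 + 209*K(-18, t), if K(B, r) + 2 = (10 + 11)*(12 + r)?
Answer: 249689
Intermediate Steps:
t = 45 (t = -6 + 3*17 = -6 + 51 = 45)
K(B, r) = 250 + 21*r (K(B, r) = -2 + (10 + 11)*(12 + r) = -2 + 21*(12 + r) = -2 + (252 + 21*r) = 250 + 21*r)
-66 + 209*K(-18, t) = -66 + 209*(250 + 21*45) = -66 + 209*(250 + 945) = -66 + 209*1195 = -66 + 249755 = 249689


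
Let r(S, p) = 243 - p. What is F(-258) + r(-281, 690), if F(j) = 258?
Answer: -189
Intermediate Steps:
F(-258) + r(-281, 690) = 258 + (243 - 1*690) = 258 + (243 - 690) = 258 - 447 = -189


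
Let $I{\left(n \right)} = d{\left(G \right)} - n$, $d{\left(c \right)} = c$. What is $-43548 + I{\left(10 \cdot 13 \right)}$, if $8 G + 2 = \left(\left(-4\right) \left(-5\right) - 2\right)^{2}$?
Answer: $- \frac{174551}{4} \approx -43638.0$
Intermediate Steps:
$G = \frac{161}{4}$ ($G = - \frac{1}{4} + \frac{\left(\left(-4\right) \left(-5\right) - 2\right)^{2}}{8} = - \frac{1}{4} + \frac{\left(20 - 2\right)^{2}}{8} = - \frac{1}{4} + \frac{18^{2}}{8} = - \frac{1}{4} + \frac{1}{8} \cdot 324 = - \frac{1}{4} + \frac{81}{2} = \frac{161}{4} \approx 40.25$)
$I{\left(n \right)} = \frac{161}{4} - n$
$-43548 + I{\left(10 \cdot 13 \right)} = -43548 + \left(\frac{161}{4} - 10 \cdot 13\right) = -43548 + \left(\frac{161}{4} - 130\right) = -43548 - \frac{359}{4} = - \frac{174551}{4}$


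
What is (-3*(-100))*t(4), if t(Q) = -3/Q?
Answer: -225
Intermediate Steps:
(-3*(-100))*t(4) = (-3*(-100))*(-3/4) = 300*(-3*1/4) = 300*(-3/4) = -225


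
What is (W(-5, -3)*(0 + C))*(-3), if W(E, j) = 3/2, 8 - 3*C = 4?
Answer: -6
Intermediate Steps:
C = 4/3 (C = 8/3 - ⅓*4 = 8/3 - 4/3 = 4/3 ≈ 1.3333)
W(E, j) = 3/2 (W(E, j) = 3*(½) = 3/2)
(W(-5, -3)*(0 + C))*(-3) = (3*(0 + 4/3)/2)*(-3) = ((3/2)*(4/3))*(-3) = 2*(-3) = -6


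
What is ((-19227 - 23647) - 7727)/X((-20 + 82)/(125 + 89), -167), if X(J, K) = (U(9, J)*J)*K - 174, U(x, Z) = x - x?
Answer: 16867/58 ≈ 290.81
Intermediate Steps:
U(x, Z) = 0
X(J, K) = -174 (X(J, K) = (0*J)*K - 174 = 0*K - 174 = 0 - 174 = -174)
((-19227 - 23647) - 7727)/X((-20 + 82)/(125 + 89), -167) = ((-19227 - 23647) - 7727)/(-174) = (-42874 - 7727)*(-1/174) = -50601*(-1/174) = 16867/58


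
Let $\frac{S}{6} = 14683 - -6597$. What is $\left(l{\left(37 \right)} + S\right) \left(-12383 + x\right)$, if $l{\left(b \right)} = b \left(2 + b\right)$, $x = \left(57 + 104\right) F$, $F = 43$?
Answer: $-705011580$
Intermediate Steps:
$S = 127680$ ($S = 6 \left(14683 - -6597\right) = 6 \left(14683 + 6597\right) = 6 \cdot 21280 = 127680$)
$x = 6923$ ($x = \left(57 + 104\right) 43 = 161 \cdot 43 = 6923$)
$\left(l{\left(37 \right)} + S\right) \left(-12383 + x\right) = \left(37 \left(2 + 37\right) + 127680\right) \left(-12383 + 6923\right) = \left(37 \cdot 39 + 127680\right) \left(-5460\right) = \left(1443 + 127680\right) \left(-5460\right) = 129123 \left(-5460\right) = -705011580$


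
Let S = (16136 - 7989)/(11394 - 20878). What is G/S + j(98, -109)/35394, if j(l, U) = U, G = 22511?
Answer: -7556418991679/288354918 ≈ -26205.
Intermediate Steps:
S = -8147/9484 (S = 8147/(-9484) = 8147*(-1/9484) = -8147/9484 ≈ -0.85903)
G/S + j(98, -109)/35394 = 22511/(-8147/9484) - 109/35394 = 22511*(-9484/8147) - 109*1/35394 = -213494324/8147 - 109/35394 = -7556418991679/288354918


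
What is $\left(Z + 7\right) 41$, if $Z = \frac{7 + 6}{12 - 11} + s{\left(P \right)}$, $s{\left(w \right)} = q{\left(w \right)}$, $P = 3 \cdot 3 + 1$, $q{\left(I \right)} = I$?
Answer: $1230$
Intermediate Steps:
$P = 10$ ($P = 9 + 1 = 10$)
$s{\left(w \right)} = w$
$Z = 23$ ($Z = \frac{7 + 6}{12 - 11} + 10 = \frac{13}{1} + 10 = 13 \cdot 1 + 10 = 13 + 10 = 23$)
$\left(Z + 7\right) 41 = \left(23 + 7\right) 41 = 30 \cdot 41 = 1230$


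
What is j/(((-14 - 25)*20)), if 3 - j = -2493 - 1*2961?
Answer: -1819/260 ≈ -6.9962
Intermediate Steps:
j = 5457 (j = 3 - (-2493 - 1*2961) = 3 - (-2493 - 2961) = 3 - 1*(-5454) = 3 + 5454 = 5457)
j/(((-14 - 25)*20)) = 5457/(((-14 - 25)*20)) = 5457/((-39*20)) = 5457/(-780) = 5457*(-1/780) = -1819/260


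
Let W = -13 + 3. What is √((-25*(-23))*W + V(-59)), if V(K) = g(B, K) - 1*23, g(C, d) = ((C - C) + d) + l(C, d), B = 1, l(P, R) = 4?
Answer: 2*I*√1457 ≈ 76.341*I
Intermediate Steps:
g(C, d) = 4 + d (g(C, d) = ((C - C) + d) + 4 = (0 + d) + 4 = d + 4 = 4 + d)
W = -10
V(K) = -19 + K (V(K) = (4 + K) - 1*23 = (4 + K) - 23 = -19 + K)
√((-25*(-23))*W + V(-59)) = √(-25*(-23)*(-10) + (-19 - 59)) = √(575*(-10) - 78) = √(-5750 - 78) = √(-5828) = 2*I*√1457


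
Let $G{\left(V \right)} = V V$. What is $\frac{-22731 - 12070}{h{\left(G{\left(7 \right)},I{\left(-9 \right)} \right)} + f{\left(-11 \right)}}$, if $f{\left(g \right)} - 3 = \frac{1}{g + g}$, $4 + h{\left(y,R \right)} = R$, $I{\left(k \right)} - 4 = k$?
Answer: $\frac{765622}{133} \approx 5756.6$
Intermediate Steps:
$I{\left(k \right)} = 4 + k$
$G{\left(V \right)} = V^{2}$
$h{\left(y,R \right)} = -4 + R$
$f{\left(g \right)} = 3 + \frac{1}{2 g}$ ($f{\left(g \right)} = 3 + \frac{1}{g + g} = 3 + \frac{1}{2 g}$)
$\frac{-22731 - 12070}{h{\left(G{\left(7 \right)},I{\left(-9 \right)} \right)} + f{\left(-11 \right)}} = \frac{-22731 - 12070}{\left(-4 + \left(4 - 9\right)\right) + \left(3 + \frac{1}{2 \left(-11\right)}\right)} = - \frac{34801}{\left(-4 - 5\right) + \left(3 + \frac{1}{2} \left(- \frac{1}{11}\right)\right)} = - \frac{34801}{-9 + \left(3 - \frac{1}{22}\right)} = - \frac{34801}{-9 + \frac{65}{22}} = - \frac{34801}{- \frac{133}{22}} = \left(-34801\right) \left(- \frac{22}{133}\right) = \frac{765622}{133}$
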